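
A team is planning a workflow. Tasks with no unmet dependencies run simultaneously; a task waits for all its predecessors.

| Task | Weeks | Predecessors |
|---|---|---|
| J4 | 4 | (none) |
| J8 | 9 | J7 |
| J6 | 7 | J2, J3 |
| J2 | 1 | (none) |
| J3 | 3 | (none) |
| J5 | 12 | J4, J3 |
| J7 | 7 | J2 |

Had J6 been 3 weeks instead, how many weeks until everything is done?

17

Baseline: J2→J7→J8 = 1+7+9 = 17 → 17 weeks.
J6 has 7 weeks of float (longest path through it is 10).
The critical path is still J2→J7→J8; finish is now 17 weeks.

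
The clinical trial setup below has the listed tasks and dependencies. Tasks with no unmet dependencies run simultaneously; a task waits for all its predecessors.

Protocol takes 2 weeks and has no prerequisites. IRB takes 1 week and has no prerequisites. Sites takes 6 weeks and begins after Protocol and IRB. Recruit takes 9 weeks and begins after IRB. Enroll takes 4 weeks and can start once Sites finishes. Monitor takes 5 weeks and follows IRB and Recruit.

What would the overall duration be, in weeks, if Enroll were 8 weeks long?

The binding path is IRB→Recruit→Monitor = 1+9+5 = 15; finish at 15 weeks.
Enroll is off the critical path — its longest chain is 12 weeks, giving 3 of slack.
Now Protocol→Sites→Enroll = 2+6+8 = 16 is longest, so the finish becomes 16 weeks.

16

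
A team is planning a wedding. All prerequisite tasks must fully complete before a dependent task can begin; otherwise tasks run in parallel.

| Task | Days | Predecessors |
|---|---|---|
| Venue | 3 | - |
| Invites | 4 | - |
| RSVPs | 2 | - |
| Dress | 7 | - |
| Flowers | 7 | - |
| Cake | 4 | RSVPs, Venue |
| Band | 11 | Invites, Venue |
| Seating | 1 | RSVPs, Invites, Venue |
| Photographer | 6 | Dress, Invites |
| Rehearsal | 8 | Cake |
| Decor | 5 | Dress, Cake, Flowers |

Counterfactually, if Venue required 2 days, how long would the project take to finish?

Baseline: Venue→Cake→Rehearsal = 3+4+8 = 15 → 15 days.
Since Venue is critical, the -1 change carries straight to that chain (now 14 days).
Now Invites→Band = 4+11 = 15 is longest, so the finish becomes 15 days.

15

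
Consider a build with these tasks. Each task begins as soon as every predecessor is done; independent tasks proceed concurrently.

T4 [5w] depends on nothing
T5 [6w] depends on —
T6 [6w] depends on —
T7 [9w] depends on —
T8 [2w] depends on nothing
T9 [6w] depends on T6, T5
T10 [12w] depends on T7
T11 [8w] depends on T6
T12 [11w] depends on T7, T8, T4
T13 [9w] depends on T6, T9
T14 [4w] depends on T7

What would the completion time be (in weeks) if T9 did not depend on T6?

21

With the dependency in place, T5→T9→T13 = 6+6+9 = 21 sets the finish at 21 weeks.
Dropping T6→T9 doesn't change T9's earliest start (6); another predecessor still binds.
New critical path: T5→T9→T13 = 6+6+9 = 21 ⇒ 21 weeks.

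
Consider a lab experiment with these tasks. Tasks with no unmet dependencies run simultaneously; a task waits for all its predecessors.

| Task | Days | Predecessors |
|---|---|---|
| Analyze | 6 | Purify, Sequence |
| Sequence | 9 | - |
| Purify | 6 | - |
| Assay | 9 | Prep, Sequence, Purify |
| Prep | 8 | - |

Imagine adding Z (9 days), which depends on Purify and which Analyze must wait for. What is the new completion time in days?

Originally the plan takes 18 days.
With Z inserted, Analyze now waits for max(Purify, Sequence, Z).
New critical path: Purify→Z→Analyze = 6+9+6 = 21 ⇒ 21 days.

21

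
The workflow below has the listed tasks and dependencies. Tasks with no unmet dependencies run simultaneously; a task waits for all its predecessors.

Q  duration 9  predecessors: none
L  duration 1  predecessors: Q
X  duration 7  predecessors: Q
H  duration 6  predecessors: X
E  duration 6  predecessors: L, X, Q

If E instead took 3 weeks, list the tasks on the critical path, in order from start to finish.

As given, the longest chain is Q→X→E = 9+7+6 = 22, so the finish is 22 weeks.
Since E is critical, the -3 change carries straight to that chain (now 19 weeks).
The binding chain switches to Q→X→H = 9+7+6 = 22; finish 22 weeks.

Q, X, H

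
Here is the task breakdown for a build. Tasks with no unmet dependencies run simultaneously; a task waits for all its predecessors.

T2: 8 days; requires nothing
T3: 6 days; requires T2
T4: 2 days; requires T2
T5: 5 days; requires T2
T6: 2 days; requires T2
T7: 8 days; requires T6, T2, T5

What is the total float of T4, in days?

The longest chain is T2→T5→T7 = 8+5+8 = 21; overall finish 21 days.
T4 finishes as early as 10 and must finish by 21.
Float = 21 − 10 = 11.

11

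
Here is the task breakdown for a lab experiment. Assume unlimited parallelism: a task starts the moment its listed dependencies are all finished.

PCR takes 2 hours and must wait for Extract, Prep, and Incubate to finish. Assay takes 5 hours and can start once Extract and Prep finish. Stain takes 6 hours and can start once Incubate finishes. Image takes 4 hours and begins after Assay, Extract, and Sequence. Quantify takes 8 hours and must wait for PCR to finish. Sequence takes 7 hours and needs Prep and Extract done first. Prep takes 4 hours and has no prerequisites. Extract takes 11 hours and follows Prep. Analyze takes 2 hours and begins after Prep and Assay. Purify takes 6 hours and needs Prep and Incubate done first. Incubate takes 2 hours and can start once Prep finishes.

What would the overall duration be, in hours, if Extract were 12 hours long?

Actual critical path: Prep→Extract→Sequence→Image = 4+11+7+4 = 26 ⇒ 26 hours.
Extract is on the critical path; changing it to 12 makes that path 27 hours.
No other chain overtakes it, so the finish is 27 hours.

27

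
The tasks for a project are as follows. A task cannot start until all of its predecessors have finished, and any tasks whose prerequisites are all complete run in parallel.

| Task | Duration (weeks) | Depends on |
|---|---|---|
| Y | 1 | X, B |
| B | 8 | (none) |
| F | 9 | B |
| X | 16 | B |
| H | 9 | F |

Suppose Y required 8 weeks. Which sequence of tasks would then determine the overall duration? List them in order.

B, X, Y

The binding path is B→F→H = 8+9+9 = 26; finish at 26 weeks.
Y has 1 week of float (longest path through it is 25).
New critical path: B→X→Y = 8+16+8 = 32 ⇒ 32 weeks.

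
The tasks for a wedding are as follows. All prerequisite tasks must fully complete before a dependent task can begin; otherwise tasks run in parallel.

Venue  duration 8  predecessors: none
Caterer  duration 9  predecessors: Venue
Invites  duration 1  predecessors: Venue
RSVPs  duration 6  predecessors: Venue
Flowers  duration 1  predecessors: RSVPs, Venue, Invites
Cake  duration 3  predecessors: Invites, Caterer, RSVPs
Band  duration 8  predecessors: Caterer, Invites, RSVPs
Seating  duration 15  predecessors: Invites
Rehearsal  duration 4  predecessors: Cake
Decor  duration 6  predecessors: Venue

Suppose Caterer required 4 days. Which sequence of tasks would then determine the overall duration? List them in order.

Venue, Invites, Seating

As given, the longest chain is Venue→Caterer→Band = 8+9+8 = 25, so the finish is 25 days.
Caterer is on the critical path; changing it to 4 makes that path 20 days.
The binding chain switches to Venue→Invites→Seating = 8+1+15 = 24; finish 24 days.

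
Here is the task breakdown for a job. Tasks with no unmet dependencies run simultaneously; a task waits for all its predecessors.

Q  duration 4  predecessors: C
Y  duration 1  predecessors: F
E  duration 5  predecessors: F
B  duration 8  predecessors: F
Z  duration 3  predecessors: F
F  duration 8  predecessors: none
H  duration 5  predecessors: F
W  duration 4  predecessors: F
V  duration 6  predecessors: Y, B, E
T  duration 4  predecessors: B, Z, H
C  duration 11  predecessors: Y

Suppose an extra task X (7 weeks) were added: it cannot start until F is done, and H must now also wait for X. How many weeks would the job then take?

Originally the job takes 24 weeks.
With X inserted, H now waits for max(F, X).
New critical path: F→X→H→T = 8+7+5+4 = 24 ⇒ 24 weeks.

24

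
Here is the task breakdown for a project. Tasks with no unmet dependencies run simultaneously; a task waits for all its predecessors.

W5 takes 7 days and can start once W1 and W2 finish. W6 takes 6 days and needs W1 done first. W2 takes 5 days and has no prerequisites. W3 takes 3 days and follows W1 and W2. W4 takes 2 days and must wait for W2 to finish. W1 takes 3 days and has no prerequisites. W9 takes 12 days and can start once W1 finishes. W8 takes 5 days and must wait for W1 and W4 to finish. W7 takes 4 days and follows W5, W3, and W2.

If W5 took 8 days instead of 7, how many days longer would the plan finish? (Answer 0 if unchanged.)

Critical path before the change: W2→W5→W7 = 5+7+4 = 16 giving 16 days.
W5 lies on that path, so at 8 days the path becomes 17 days.
No other chain overtakes it, so the finish is 17 days.
Change in finish: 17 − 16 = +1 days.

1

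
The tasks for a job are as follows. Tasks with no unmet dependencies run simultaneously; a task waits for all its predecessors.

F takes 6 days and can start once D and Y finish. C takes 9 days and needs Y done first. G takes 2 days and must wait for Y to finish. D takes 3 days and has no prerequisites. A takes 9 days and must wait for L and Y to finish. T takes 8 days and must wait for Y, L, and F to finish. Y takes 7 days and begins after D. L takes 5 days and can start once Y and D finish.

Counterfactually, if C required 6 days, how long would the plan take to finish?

24

Actual critical path: D→Y→L→A = 3+7+5+9 = 24 ⇒ 24 days.
C is off the critical path — its longest chain is 19 days, giving 5 of slack.
That remains the longest chain; total 24 days.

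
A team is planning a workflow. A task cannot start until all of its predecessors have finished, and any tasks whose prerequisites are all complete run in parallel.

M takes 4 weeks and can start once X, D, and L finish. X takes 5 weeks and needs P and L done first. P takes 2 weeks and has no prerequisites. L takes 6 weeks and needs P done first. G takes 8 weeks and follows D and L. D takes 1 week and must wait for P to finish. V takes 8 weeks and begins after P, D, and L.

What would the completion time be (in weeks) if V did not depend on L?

17

Before: longest chain P→L→X→M = 2+6+5+4 = 17, finish 17.
Without L→V, V's earliest start moves from 8 to 3.
New critical path: P→L→X→M = 2+6+5+4 = 17 ⇒ 17 weeks.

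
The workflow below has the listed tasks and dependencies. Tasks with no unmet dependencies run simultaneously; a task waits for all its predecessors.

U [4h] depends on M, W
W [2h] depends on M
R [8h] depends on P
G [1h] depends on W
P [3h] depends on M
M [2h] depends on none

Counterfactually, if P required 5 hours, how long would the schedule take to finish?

15

The binding path is M→P→R = 2+3+8 = 13; finish at 13 hours.
P lies on that path, so at 5 hours the path becomes 15 hours.
That remains the longest chain; total 15 hours.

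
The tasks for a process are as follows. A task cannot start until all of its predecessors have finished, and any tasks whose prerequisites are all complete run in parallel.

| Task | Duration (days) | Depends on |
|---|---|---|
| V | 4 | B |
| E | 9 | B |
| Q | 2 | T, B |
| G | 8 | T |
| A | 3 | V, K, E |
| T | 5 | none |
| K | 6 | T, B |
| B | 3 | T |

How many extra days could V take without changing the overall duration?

5

Critical path: T→B→E→A = 5+3+9+3 = 20, so the finish is 20 days.
The longest chain containing V totals 15 days.
So V can slip 17 − 12 = 5 days.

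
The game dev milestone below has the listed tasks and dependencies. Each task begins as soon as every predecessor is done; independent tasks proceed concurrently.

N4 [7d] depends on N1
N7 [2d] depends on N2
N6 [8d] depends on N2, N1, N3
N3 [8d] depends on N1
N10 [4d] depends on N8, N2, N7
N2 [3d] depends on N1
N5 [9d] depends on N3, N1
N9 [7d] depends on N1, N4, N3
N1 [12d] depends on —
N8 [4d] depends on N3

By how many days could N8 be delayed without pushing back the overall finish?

1

N1→N3→N5 = 12+8+9 = 29 sets the makespan at 29 days.
N8 finishes as early as 24 and must finish by 25.
Float = 29 − 28 = 1.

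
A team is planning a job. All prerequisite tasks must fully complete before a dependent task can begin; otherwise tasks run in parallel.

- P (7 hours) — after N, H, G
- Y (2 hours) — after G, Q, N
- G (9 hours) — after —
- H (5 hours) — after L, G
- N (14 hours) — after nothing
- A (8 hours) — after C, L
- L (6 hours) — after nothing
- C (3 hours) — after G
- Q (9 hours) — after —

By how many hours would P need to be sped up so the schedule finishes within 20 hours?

1

Current finish: 21 hours; target: 20.
P is on every critical path, so each hour cut from P cuts the finish by one (this holds down to a finish of 20).
Need 21 − 20 = 1 hour off P → P becomes 6 hours, finish becomes 20.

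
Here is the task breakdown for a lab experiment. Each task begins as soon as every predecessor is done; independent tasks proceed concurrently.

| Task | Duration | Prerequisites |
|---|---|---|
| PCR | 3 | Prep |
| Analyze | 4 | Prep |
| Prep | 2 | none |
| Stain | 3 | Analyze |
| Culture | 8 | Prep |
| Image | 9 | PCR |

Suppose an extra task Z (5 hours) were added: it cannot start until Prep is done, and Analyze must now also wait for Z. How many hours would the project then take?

14

Originally the project takes 14 hours.
With Z inserted, Analyze now waits for max(Prep, Z).
New critical path: Prep→Z→Analyze→Stain = 2+5+4+3 = 14 ⇒ 14 hours.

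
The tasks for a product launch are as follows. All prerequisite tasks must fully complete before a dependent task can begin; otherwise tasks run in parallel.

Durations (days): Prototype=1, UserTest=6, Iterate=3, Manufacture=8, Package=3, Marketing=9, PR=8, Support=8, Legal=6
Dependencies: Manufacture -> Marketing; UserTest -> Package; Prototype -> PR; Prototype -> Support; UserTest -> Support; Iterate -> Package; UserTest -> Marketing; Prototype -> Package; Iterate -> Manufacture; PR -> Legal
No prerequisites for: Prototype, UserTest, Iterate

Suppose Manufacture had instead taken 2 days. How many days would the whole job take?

15

Critical path before the change: Iterate→Manufacture→Marketing = 3+8+9 = 20 giving 20 days.
Manufacture lies on that path, so at 2 days the path becomes 14 days.
Now Prototype→PR→Legal = 1+8+6 = 15 is longest, so the finish becomes 15 days.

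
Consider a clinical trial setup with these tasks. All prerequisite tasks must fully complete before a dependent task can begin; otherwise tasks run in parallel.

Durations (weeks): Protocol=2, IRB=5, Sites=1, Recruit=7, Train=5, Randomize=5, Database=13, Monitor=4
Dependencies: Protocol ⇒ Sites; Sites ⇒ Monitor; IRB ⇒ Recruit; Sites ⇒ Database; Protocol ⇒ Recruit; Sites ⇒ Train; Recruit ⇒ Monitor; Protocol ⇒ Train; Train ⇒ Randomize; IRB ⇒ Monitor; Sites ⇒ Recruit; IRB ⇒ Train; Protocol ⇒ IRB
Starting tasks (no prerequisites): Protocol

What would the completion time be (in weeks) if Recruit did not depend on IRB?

17

Before: longest chain Protocol→IRB→Recruit→Monitor = 2+5+7+4 = 18, finish 18.
Without IRB→Recruit, Recruit's earliest start moves from 7 to 3.
After: Protocol→IRB→Train→Randomize = 2+5+5+5 = 17 → 17 weeks.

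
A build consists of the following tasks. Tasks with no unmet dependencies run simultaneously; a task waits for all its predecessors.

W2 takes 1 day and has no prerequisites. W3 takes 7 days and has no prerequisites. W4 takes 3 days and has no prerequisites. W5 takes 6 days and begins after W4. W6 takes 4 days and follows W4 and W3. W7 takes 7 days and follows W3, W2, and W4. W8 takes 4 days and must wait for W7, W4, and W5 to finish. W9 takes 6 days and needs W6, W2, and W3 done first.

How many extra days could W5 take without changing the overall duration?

5

W3→W7→W8 = 7+7+4 = 18 sets the makespan at 18 days.
The longest chain containing W5 totals 13 days.
Slack of W5 = 8 − 3 = 5 days.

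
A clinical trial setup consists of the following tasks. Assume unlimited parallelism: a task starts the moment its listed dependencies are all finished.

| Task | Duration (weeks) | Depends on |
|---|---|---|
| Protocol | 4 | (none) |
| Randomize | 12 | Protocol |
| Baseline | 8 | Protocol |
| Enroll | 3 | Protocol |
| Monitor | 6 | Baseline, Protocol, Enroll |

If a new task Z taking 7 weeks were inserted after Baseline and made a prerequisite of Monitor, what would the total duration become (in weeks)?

25

Originally the schedule takes 18 weeks.
With Z inserted, Monitor now waits for max(Baseline, Protocol, Enroll, Z).
New critical path: Protocol→Baseline→Z→Monitor = 4+8+7+6 = 25 ⇒ 25 weeks.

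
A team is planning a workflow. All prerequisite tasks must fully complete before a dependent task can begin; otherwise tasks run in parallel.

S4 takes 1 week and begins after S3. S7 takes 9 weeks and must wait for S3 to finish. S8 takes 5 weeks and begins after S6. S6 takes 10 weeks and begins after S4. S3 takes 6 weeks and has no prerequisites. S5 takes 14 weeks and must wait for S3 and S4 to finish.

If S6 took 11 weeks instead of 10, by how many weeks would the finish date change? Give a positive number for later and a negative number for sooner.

1

As given, the longest chain is S3→S4→S6→S8 = 6+1+10+5 = 22, so the finish is 22 weeks.
S6 is on the critical path; changing it to 11 makes that path 23 weeks.
No other chain overtakes it, so the finish is 23 weeks.
Change in finish: 23 − 22 = +1 weeks.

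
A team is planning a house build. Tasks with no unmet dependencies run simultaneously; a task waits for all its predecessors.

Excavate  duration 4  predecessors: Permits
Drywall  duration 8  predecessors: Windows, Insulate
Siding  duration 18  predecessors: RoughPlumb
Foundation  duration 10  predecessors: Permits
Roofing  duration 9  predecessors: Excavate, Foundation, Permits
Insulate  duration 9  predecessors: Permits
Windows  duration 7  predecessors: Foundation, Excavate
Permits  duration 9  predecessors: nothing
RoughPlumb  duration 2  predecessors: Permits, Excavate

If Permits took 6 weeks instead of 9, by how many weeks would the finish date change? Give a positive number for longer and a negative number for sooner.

-3

Critical path before the change: Permits→Foundation→Windows→Drywall = 9+10+7+8 = 34 giving 34 weeks.
Since Permits is critical, the -3 change carries straight to that chain (now 31 weeks).
No other chain overtakes it, so the finish is 31 weeks.
Change in finish: 31 − 34 = -3 weeks.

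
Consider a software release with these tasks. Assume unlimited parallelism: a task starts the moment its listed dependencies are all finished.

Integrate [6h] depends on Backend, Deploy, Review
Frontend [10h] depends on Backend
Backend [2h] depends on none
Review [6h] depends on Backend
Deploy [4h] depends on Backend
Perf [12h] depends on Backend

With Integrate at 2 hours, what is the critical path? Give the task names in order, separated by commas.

Backend, Perf

As given, the longest chain is Backend→Review→Integrate = 2+6+6 = 14, so the finish is 14 hours.
Integrate is on the critical path; changing it to 2 makes that path 10 hours.
The binding chain switches to Backend→Perf = 2+12 = 14; finish 14 hours.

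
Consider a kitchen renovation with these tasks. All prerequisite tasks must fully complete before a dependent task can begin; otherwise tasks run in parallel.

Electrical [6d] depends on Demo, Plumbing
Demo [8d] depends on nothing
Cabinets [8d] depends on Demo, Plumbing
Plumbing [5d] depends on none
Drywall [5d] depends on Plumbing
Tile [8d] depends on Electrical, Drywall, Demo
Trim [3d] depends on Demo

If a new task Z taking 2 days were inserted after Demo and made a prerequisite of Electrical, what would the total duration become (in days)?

Originally the job takes 22 days.
With Z inserted, Electrical now waits for max(Demo, Plumbing, Z).
New critical path: Demo→Z→Electrical→Tile = 8+2+6+8 = 24 ⇒ 24 days.

24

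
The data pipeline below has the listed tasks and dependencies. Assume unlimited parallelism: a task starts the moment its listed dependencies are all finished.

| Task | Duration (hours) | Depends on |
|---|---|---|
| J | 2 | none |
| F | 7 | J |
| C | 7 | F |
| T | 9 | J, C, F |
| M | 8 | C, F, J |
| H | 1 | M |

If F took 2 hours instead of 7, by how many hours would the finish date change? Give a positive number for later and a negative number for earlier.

-5

Critical path before the change: J→F→C→T = 2+7+7+9 = 25 giving 25 hours.
F is on the critical path; changing it to 2 makes that path 20 hours.
That remains the longest chain; total 20 hours.
Change in finish: 20 − 25 = -5 hours.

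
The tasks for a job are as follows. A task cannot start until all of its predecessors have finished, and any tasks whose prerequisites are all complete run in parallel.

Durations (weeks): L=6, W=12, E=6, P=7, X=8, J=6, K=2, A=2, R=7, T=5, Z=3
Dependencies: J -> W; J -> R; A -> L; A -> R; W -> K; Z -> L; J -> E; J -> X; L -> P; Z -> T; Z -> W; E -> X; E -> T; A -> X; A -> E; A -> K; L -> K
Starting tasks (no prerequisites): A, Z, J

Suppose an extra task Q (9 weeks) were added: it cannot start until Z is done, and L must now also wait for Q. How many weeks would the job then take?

25

Originally the job takes 20 weeks.
With Q inserted, L now waits for max(A, Z, Q).
New critical path: Z→Q→L→P = 3+9+6+7 = 25 ⇒ 25 weeks.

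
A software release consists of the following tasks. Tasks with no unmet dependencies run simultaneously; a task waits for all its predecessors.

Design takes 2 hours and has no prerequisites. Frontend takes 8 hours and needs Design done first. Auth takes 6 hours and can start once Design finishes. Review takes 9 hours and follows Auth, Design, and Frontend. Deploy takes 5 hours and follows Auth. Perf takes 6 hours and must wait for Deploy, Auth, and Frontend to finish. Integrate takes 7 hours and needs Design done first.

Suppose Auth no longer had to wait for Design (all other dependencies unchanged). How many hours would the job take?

Before: longest chain Design→Frontend→Review = 2+8+9 = 19, finish 19.
Without Design→Auth, Auth's earliest start moves from 2 to 0.
The longest chain is now Design→Frontend→Review = 2+8+9 = 19, so the job takes 19 hours.

19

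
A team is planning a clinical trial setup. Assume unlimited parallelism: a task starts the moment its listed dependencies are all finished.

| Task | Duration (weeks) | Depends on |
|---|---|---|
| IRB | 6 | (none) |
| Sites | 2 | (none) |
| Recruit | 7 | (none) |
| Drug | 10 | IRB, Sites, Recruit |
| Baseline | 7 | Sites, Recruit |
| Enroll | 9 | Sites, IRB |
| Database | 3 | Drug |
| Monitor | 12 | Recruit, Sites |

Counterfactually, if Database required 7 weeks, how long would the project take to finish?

As given, the longest chain is Recruit→Drug→Database = 7+10+3 = 20, so the finish is 20 weeks.
Since Database is critical, the +4 change carries straight to that chain (now 24 weeks).
The critical path is still Recruit→Drug→Database; finish is now 24 weeks.

24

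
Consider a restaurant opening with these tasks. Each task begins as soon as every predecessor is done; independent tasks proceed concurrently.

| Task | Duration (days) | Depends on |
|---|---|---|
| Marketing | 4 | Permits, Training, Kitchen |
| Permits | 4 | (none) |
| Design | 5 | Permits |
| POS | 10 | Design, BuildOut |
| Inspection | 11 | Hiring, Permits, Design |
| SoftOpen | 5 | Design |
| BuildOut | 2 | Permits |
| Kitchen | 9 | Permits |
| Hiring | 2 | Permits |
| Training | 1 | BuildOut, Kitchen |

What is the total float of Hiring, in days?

Critical path: Permits→Design→Inspection = 4+5+11 = 20, so the finish is 20 days.
Hiring finishes as early as 6 and must finish by 9.
Slack of Hiring = 7 − 4 = 3 days.

3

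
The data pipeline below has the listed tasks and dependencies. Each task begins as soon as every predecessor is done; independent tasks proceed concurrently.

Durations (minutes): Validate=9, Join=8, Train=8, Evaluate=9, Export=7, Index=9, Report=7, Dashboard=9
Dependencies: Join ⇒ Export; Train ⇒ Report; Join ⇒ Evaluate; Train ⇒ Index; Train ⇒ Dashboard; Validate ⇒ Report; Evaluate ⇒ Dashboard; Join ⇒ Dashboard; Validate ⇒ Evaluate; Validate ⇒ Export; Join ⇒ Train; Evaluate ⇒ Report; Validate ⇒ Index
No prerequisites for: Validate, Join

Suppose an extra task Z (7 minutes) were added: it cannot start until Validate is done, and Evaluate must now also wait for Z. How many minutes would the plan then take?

34

Originally the plan takes 27 minutes.
With Z inserted, Evaluate now waits for max(Validate, Join, Z).
New critical path: Validate→Z→Evaluate→Dashboard = 9+7+9+9 = 34 ⇒ 34 minutes.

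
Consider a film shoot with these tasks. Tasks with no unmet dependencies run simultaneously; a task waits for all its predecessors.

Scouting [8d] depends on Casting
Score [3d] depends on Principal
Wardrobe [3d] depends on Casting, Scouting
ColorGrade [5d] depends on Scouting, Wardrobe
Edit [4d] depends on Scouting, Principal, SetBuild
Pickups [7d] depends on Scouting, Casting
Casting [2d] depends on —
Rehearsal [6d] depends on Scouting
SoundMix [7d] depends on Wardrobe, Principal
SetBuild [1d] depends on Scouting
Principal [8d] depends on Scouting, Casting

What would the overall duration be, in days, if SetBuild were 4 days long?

The binding path is Casting→Scouting→Principal→SoundMix = 2+8+8+7 = 25; finish at 25 days.
SetBuild has 10 days of float (longest path through it is 15).
The critical path is still Casting→Scouting→Principal→SoundMix; finish is now 25 days.

25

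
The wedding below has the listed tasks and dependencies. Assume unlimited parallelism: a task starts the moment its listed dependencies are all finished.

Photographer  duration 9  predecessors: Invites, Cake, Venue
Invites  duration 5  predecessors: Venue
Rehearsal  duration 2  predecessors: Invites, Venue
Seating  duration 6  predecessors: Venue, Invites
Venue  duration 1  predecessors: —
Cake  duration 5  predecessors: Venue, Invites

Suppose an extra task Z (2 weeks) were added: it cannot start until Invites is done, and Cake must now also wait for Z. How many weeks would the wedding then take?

22

Originally the wedding takes 20 weeks.
With Z inserted, Cake now waits for max(Venue, Invites, Z).
New critical path: Venue→Invites→Z→Cake→Photographer = 1+5+2+5+9 = 22 ⇒ 22 weeks.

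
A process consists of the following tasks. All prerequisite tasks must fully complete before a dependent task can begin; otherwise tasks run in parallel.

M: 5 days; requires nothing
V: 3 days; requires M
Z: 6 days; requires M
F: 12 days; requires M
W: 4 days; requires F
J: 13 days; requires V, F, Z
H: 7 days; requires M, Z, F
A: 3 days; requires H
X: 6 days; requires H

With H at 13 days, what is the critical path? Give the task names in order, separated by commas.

Critical path before the change: M→F→H→X = 5+12+7+6 = 30 giving 30 days.
H lies on that path, so at 13 days the path becomes 36 days.
The critical path is still M→F→H→X; finish is now 36 days.

M, F, H, X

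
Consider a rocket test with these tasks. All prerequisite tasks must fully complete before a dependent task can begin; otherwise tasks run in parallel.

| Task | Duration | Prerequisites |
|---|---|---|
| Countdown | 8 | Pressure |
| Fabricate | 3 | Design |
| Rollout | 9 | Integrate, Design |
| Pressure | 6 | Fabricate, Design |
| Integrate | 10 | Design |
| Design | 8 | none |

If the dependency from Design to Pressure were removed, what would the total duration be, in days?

Original critical path: Design→Integrate→Rollout = 8+10+9 = 27 ⇒ 27 days.
Dropping Design→Pressure doesn't change Pressure's earliest start (11); another predecessor still binds.
New critical path: Design→Integrate→Rollout = 8+10+9 = 27 ⇒ 27 days.

27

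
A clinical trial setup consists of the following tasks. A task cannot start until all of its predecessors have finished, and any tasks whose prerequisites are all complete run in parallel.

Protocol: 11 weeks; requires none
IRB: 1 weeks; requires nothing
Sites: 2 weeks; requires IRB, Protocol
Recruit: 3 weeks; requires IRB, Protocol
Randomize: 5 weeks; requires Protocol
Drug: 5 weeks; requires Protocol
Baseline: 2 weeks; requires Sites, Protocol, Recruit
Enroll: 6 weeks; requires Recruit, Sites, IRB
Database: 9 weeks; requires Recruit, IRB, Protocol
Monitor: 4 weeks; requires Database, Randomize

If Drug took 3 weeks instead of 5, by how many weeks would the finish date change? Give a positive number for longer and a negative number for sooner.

0

Actual critical path: Protocol→Recruit→Database→Monitor = 11+3+9+4 = 27 ⇒ 27 weeks.
Drug has 11 weeks of float (longest path through it is 16).
The critical path is still Protocol→Recruit→Database→Monitor; finish is now 27 weeks.
Change in finish: 27 − 27 = +0 weeks.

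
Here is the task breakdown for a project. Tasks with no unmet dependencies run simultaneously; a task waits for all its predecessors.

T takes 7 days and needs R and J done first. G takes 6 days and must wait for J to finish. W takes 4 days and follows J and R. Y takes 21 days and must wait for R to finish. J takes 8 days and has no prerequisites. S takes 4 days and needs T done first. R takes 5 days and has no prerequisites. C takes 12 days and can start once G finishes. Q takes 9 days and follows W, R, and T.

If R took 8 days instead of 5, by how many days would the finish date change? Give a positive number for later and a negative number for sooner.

3

Critical path before the change: R→Y = 5+21 = 26 giving 26 days.
R is on the critical path; changing it to 8 makes that path 29 days.
No other chain overtakes it, so the finish is 29 days.
Change in finish: 29 − 26 = +3 days.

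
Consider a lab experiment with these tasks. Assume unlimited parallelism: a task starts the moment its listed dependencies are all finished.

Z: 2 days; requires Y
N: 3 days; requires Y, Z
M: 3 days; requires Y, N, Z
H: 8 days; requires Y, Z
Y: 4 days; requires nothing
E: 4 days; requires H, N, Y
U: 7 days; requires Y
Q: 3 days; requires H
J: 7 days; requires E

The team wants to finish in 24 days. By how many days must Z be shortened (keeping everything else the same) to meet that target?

1

Current finish: 25 days; target: 24.
Z is on every critical path, so each day cut from Z cuts the finish by one (this holds down to a finish of 24).
Need 25 − 24 = 1 day off Z → Z becomes 1 day, finish becomes 24.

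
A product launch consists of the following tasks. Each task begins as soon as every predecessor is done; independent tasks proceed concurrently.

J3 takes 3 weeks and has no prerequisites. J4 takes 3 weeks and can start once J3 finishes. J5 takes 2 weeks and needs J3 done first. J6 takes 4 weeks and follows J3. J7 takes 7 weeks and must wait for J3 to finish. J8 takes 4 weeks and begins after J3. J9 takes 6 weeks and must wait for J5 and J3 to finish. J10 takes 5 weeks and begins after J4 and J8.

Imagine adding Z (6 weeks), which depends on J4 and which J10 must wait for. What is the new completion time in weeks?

Originally the job takes 12 weeks.
With Z inserted, J10 now waits for max(J4, J8, Z).
New critical path: J3→J4→Z→J10 = 3+3+6+5 = 17 ⇒ 17 weeks.

17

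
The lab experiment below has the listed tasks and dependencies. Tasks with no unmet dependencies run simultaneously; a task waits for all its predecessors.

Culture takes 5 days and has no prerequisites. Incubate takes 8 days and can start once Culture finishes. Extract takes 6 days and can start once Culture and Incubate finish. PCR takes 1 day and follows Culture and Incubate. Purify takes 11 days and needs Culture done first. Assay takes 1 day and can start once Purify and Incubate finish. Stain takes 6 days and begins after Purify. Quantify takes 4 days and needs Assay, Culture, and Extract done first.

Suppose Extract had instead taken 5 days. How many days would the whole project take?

As given, the longest chain is Culture→Incubate→Extract→Quantify = 5+8+6+4 = 23, so the finish is 23 days.
Extract lies on that path, so at 5 days the path becomes 22 days.
The critical path is still Culture→Incubate→Extract→Quantify; finish is now 22 days.

22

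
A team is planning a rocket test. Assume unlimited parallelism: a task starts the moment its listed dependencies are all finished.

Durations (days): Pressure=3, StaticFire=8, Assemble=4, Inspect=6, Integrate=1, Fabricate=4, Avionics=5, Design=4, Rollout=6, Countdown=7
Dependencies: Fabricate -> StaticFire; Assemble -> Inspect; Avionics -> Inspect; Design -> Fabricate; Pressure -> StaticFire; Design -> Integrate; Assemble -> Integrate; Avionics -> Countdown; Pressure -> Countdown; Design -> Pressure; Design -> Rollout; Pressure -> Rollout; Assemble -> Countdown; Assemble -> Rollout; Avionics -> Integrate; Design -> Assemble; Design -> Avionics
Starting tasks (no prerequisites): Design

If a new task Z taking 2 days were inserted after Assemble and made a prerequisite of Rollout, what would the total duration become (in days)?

Originally the project takes 16 days.
With Z inserted, Rollout now waits for max(Assemble, Design, Pressure, Z).
New critical path: Design→Fabricate→StaticFire = 4+4+8 = 16 ⇒ 16 days.

16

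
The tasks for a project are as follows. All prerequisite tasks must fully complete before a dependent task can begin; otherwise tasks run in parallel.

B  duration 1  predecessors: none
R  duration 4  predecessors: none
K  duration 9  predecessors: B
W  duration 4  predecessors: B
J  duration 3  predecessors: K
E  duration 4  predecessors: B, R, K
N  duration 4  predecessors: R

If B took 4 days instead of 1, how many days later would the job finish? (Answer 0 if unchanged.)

3

The binding path is B→K→E = 1+9+4 = 14; finish at 14 days.
B is on the critical path; changing it to 4 makes that path 17 days.
The critical path is still B→K→E; finish is now 17 days.
Change in finish: 17 − 14 = +3 days.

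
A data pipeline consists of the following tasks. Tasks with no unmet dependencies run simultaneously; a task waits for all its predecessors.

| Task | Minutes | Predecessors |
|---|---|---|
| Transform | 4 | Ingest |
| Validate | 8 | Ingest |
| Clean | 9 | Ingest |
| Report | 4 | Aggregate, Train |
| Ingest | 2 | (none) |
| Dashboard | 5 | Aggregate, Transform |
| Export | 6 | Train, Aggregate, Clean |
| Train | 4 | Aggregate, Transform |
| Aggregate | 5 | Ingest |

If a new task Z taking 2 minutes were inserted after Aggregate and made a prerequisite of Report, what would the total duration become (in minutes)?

17

Originally the data pipeline takes 17 minutes.
With Z inserted, Report now waits for max(Aggregate, Train, Z).
New critical path: Ingest→Clean→Export = 2+9+6 = 17 ⇒ 17 minutes.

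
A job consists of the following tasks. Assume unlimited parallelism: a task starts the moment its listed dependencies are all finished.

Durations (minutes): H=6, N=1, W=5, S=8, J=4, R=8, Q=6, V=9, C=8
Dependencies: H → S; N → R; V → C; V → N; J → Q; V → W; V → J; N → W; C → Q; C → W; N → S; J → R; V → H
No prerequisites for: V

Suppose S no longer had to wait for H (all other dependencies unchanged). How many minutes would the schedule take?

Before: longest chain V→H→S = 9+6+8 = 23, finish 23.
Without H→S, S's earliest start moves from 15 to 10.
After: V→C→Q = 9+8+6 = 23 → 23 minutes.

23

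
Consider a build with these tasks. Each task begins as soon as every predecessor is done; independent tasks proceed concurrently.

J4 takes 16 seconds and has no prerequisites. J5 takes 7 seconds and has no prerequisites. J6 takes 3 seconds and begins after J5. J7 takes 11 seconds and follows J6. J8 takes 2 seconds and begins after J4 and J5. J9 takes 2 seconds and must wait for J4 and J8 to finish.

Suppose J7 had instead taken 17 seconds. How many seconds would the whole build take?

Baseline: J5→J6→J7 = 7+3+11 = 21 → 21 seconds.
J7 lies on that path, so at 17 seconds the path becomes 27 seconds.
The critical path is still J5→J6→J7; finish is now 27 seconds.

27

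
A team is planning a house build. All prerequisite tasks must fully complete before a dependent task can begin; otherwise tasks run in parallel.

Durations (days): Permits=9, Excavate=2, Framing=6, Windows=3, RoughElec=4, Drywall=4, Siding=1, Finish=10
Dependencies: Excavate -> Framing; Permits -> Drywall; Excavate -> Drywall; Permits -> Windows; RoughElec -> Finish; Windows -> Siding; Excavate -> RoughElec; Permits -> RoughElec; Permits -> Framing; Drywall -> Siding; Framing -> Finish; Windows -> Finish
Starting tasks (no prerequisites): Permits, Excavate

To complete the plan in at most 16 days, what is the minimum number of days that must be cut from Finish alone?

9

Current finish: 25 days; target: 16.
Finish is on every critical path, so each day cut from Finish cuts the finish by one (this holds down to a finish of 16).
Need 25 − 16 = 9 days off Finish → Finish becomes 1 day, finish becomes 16.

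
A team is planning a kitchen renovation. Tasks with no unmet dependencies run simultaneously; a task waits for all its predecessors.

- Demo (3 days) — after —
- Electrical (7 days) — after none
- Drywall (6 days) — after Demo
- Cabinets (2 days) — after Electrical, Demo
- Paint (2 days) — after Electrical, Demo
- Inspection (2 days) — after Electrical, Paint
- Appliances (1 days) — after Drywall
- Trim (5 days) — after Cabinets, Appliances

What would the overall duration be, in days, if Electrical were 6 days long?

As given, the longest chain is Demo→Drywall→Appliances→Trim = 3+6+1+5 = 15, so the finish is 15 days.
Electrical has 1 day of float (longest path through it is 14).
The critical path is still Demo→Drywall→Appliances→Trim; finish is now 15 days.

15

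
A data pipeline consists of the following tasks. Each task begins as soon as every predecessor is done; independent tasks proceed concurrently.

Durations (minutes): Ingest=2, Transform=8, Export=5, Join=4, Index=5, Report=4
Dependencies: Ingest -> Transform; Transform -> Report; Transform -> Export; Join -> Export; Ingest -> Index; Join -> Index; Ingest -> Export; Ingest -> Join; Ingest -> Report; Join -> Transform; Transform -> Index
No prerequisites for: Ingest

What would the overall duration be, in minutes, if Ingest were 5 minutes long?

22

Actual critical path: Ingest→Join→Transform→Export = 2+4+8+5 = 19 ⇒ 19 minutes.
Ingest lies on that path, so at 5 minutes the path becomes 22 minutes.
That remains the longest chain; total 22 minutes.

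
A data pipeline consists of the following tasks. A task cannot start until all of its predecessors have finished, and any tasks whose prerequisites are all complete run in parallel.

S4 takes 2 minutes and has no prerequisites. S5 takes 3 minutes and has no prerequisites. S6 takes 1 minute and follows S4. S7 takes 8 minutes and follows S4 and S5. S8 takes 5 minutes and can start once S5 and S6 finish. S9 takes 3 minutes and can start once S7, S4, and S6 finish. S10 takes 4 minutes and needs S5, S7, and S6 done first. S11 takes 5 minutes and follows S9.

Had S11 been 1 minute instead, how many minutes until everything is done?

15

The binding path is S5→S7→S9→S11 = 3+8+3+5 = 19; finish at 19 minutes.
Since S11 is critical, the -4 change carries straight to that chain (now 15 minutes).
No other chain overtakes it, so the finish is 15 minutes.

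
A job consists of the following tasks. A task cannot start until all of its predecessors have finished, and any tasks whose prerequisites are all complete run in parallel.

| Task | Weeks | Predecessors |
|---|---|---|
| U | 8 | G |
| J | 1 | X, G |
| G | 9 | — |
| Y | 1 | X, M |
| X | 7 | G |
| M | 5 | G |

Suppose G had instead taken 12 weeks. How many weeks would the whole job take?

20

Critical path before the change: G→U = 9+8 = 17 giving 17 weeks.
G is on the critical path; changing it to 12 makes that path 20 weeks.
The critical path is still G→U; finish is now 20 weeks.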